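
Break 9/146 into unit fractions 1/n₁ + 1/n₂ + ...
1/17 + 1/355 + 1/293704 + 1/129392765720

Greedy algorithm:
9/146: ceiling(146/9) = 17, use 1/17
7/2482: ceiling(2482/7) = 355, use 1/355
3/881110: ceiling(881110/3) = 293704, use 1/293704
1/129392765720: ceiling(129392765720/1) = 129392765720, use 1/129392765720
Result: 9/146 = 1/17 + 1/355 + 1/293704 + 1/129392765720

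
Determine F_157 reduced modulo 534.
443

Matrix identity: Q^n = [[F_(n+1), F_n], [F_n, F_(n-1)]] with Q = [[1,1],[1,0]].
n = 157 = 10011101₂. Square-and-multiply, entries mod 534:
Q^1 = [[1,1],[1,0]]
Q^2 = (Q^1)² = [[2,1],[1,1]]
Q^4 = (Q^2)² = [[5,3],[3,2]]
Q^9 = (Q^4)²·Q = [[55,34],[34,21]]
Q^19 = (Q^9)²·Q = [[357,443],[443,448]]
Q^39 = (Q^19)²·Q = [[531,94],[94,437]]
Q^78 = (Q^39)² = [[301,212],[212,89]]
Q^157 = (Q^78)²·Q = [[353,443],[443,444]]
F_157 mod 534 = Q^157[0][1] = 443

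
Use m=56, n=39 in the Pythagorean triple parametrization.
(1615, 4368, 4657)

Euclid's formula: a = m² - n², b = 2mn, c = m² + n²
m = 56, n = 39
a = 56² - 39² = 3136 - 1521 = 1615
b = 2 × 56 × 39 = 4368
c = 56² + 39² = 3136 + 1521 = 4657
Verification: 1615² + 4368² = 2608225 + 19079424 = 21687649 = 4657² ✓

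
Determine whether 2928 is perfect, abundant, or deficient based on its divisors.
abundant

Proper divisors of 2928: sum = 1 + 2 + 3 + 4 + 6 + 8 + 12 + 16 + ... + 488 + 732 + 976 + 1464 (19 divisors) = 4760
Since 4760 > 2928, 2928 is abundant.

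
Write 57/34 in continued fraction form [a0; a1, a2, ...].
[1; 1, 2, 11]

Euclidean algorithm steps:
57 = 1 × 34 + 23
34 = 1 × 23 + 11
23 = 2 × 11 + 1
11 = 11 × 1 + 0
Continued fraction: [1; 1, 2, 11]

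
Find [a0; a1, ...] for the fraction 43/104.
[0; 2, 2, 2, 1, 1, 3]

Euclidean algorithm steps:
43 = 0 × 104 + 43
104 = 2 × 43 + 18
43 = 2 × 18 + 7
18 = 2 × 7 + 4
7 = 1 × 4 + 3
4 = 1 × 3 + 1
3 = 3 × 1 + 0
Continued fraction: [0; 2, 2, 2, 1, 1, 3]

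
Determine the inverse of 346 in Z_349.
116

gcd(346, 349) = 1, so the inverse exists.
Extended Euclidean algorithm on (349, 346):
349 = 1 × 346 + 3  ⟹  3 = (1)·349 + (-1)·346
346 = 115 × 3 + 1  ⟹  1 = (-115)·349 + (116)·346
So (116)·346 ≡ 1 (mod 349), i.e. 346^(-1) ≡ 116 (mod 349).
Check: 346 × 116 = 40136 ≡ 1 (mod 349)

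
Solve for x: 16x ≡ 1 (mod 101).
19

gcd(16, 101) = 1, so the inverse exists.
Extended Euclidean algorithm on (101, 16):
101 = 6 × 16 + 5  ⟹  5 = (1)·101 + (-6)·16
16 = 3 × 5 + 1  ⟹  1 = (-3)·101 + (19)·16
So (19)·16 ≡ 1 (mod 101), i.e. 16^(-1) ≡ 19 (mod 101).
Check: 16 × 19 = 304 ≡ 1 (mod 101)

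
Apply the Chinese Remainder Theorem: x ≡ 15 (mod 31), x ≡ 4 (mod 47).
1038

Using Chinese Remainder Theorem:
M = 31 × 47 = 1457
M1 = 47, M2 = 31
y1 = 47^(-1) mod 31 = 2
y2 = 31^(-1) mod 47 = 44
x = (15×47×2 + 4×31×44) mod 1457 = 1038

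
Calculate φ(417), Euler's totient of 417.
276

417 = 3 × 139
φ(n) = n × ∏(1 - 1/p) for each prime p dividing n
φ(417) = 417 × (1 - 1/3) × (1 - 1/139) = 276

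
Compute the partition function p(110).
607163746

p(n) counts ways to write n as a sum of positive integers (order ignored).
Euler's pentagonal recurrence: p(k) = p(k-1) + p(k-2) - p(k-5) - p(k-7) + p(k-12) + p(k-15) - ... (offsets j(3j∓1)/2, signs ++--, p(0)=1, p(<0)=0).
DP table for k = 0..109: p(0)=1, p(1)=1, p(2)=2, p(3)=3, p(4)=5, p(5)=7, p(6)=11, p(7)=15, p(8)=22, p(9)=30, p(10)=42, p(11)=56, p(12)=77, p(13)=101, p(14)=135, p(15)=176, p(16)=231, p(17)=297, p(18)=385, p(19)=490, p(20)=627, p(21)=792, p(22)=1002, p(23)=1255, p(24)=1575, p(25)=1958, p(26)=2436, p(27)=3010, p(28)=3718, p(29)=4565, p(30)=5604, p(31)=6842, p(32)=8349, p(33)=10143, p(34)=12310, p(35)=14883, p(36)=17977, p(37)=21637, p(38)=26015, p(39)=31185, p(40)=37338, p(41)=44583, p(42)=53174, p(43)=63261, p(44)=75175, p(45)=89134, p(46)=105558, p(47)=124754, p(48)=147273, p(49)=173525, p(50)=204226, p(51)=239943, p(52)=281589, p(53)=329931, p(54)=386155, p(55)=451276, p(56)=526823, p(57)=614154, p(58)=715220, p(59)=831820, p(60)=966467, p(61)=1121505, p(62)=1300156, p(63)=1505499, p(64)=1741630, p(65)=2012558, p(66)=2323520, p(67)=2679689, p(68)=3087735, p(69)=3554345, p(70)=4087968, p(71)=4697205, p(72)=5392783, p(73)=6185689, p(74)=7089500, p(75)=8118264, p(76)=9289091, p(77)=10619863, p(78)=12132164, p(79)=13848650, p(80)=15796476, p(81)=18004327, p(82)=20506255, p(83)=23338469, p(84)=26543660, p(85)=30167357, p(86)=34262962, p(87)=38887673, p(88)=44108109, p(89)=49995925, p(90)=56634173, p(91)=64112359, p(92)=72533807, p(93)=82010177, p(94)=92669720, p(95)=104651419, p(96)=118114304, p(97)=133230930, p(98)=150198136, p(99)=169229875, p(100)=190569292, p(101)=214481126, p(102)=241265379, p(103)=271248950, p(104)=304801365, p(105)=342325709, p(106)=384276336, p(107)=431149389, p(108)=483502844, p(109)=541946240.
Final step: p(110) = p(109) + p(108) - p(105) - p(103) + p(98) + p(95) - p(88) - p(84) + p(75) + p(70) - p(59) - p(53) + p(40) + p(33) - p(18) - p(10)
= 541946240 + 483502844 - 342325709 - 271248950 + 150198136 + 104651419 - 44108109 - 26543660 + 8118264 + 4087968 - 831820 - 329931 + 37338 + 10143 - 385 - 42
= 607163746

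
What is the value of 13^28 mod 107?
48

Repeated squaring. Binary of 28 = 11100.
13^1 ≡ 13 (mod 107); 13^2 ≡ 62 (mod 107); 13^4 ≡ 99 (mod 107); 13^8 ≡ 64 (mod 107); 13^16 ≡ 30 (mod 107)
13^28 = 13^4 × 13^8 × 13^16 ≡ 48 (mod 107)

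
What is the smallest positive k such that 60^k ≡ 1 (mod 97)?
96

97 is prime, so ord(60) divides φ(97) = 96.
Divisors of 96: 1, 2, 3, 4, 6, 8, 12, 16, 24, 32, 48, 96.
Repeated squaring: 60^1 ≡ 60, 60^2 ≡ 11, 60^4 ≡ 24, 60^8 ≡ 91, 60^16 ≡ 36, 60^32 ≡ 35, 60^64 ≡ 61 (mod 97).
Test 60^d mod 97 for each divisor d in increasing order:
60^1 ≡ 60
60^2 ≡ 11
60^3 = 60^2·60^1 ≡ 78
60^4 ≡ 24
60^6 = 60^4·60^2 ≡ 70
60^8 ≡ 91
60^12 = 60^8·60^4 ≡ 50
60^16 ≡ 36
60^24 = 60^16·60^8 ≡ 75
60^32 ≡ 35
60^48 = 60^32·60^16 ≡ 96
60^96 = 60^64·60^32 ≡ 1  ← first divisor giving 1
The order is 96.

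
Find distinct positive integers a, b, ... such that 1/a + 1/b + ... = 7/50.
1/8 + 1/67 + 1/13400

Greedy algorithm:
7/50: ceiling(50/7) = 8, use 1/8
3/200: ceiling(200/3) = 67, use 1/67
1/13400: ceiling(13400/1) = 13400, use 1/13400
Result: 7/50 = 1/8 + 1/67 + 1/13400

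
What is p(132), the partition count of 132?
6620830889

p(n) counts ways to write n as a sum of positive integers (order ignored).
Euler's pentagonal recurrence: p(k) = p(k-1) + p(k-2) - p(k-5) - p(k-7) + p(k-12) + p(k-15) - ... (offsets j(3j∓1)/2, signs ++--, p(0)=1, p(<0)=0).
DP table for k = 0..131: p(0)=1, p(1)=1, p(2)=2, p(3)=3, p(4)=5, p(5)=7, p(6)=11, p(7)=15, p(8)=22, p(9)=30, p(10)=42, p(11)=56, p(12)=77, p(13)=101, p(14)=135, p(15)=176, p(16)=231, p(17)=297, p(18)=385, p(19)=490, p(20)=627, p(21)=792, p(22)=1002, p(23)=1255, p(24)=1575, p(25)=1958, p(26)=2436, p(27)=3010, p(28)=3718, p(29)=4565, p(30)=5604, p(31)=6842, p(32)=8349, p(33)=10143, p(34)=12310, p(35)=14883, p(36)=17977, p(37)=21637, p(38)=26015, p(39)=31185, p(40)=37338, p(41)=44583, p(42)=53174, p(43)=63261, p(44)=75175, p(45)=89134, p(46)=105558, p(47)=124754, p(48)=147273, p(49)=173525, p(50)=204226, p(51)=239943, p(52)=281589, p(53)=329931, p(54)=386155, p(55)=451276, p(56)=526823, p(57)=614154, p(58)=715220, p(59)=831820, p(60)=966467, p(61)=1121505, p(62)=1300156, p(63)=1505499, p(64)=1741630, p(65)=2012558, p(66)=2323520, p(67)=2679689, p(68)=3087735, p(69)=3554345, p(70)=4087968, p(71)=4697205, p(72)=5392783, p(73)=6185689, p(74)=7089500, p(75)=8118264, p(76)=9289091, p(77)=10619863, p(78)=12132164, p(79)=13848650, p(80)=15796476, p(81)=18004327, p(82)=20506255, p(83)=23338469, p(84)=26543660, p(85)=30167357, p(86)=34262962, p(87)=38887673, p(88)=44108109, p(89)=49995925, p(90)=56634173, p(91)=64112359, p(92)=72533807, p(93)=82010177, p(94)=92669720, p(95)=104651419, p(96)=118114304, p(97)=133230930, p(98)=150198136, p(99)=169229875, p(100)=190569292, p(101)=214481126, p(102)=241265379, p(103)=271248950, p(104)=304801365, p(105)=342325709, p(106)=384276336, p(107)=431149389, p(108)=483502844, p(109)=541946240, p(110)=607163746, p(111)=679903203, p(112)=761002156, p(113)=851376628, p(114)=952050665, p(115)=1064144451, p(116)=1188908248, p(117)=1327710076, p(118)=1482074143, p(119)=1653668665, p(120)=1844349560, p(121)=2056148051, p(122)=2291320912, p(123)=2552338241, p(124)=2841940500, p(125)=3163127352, p(126)=3519222692, p(127)=3913864295, p(128)=4351078600, p(129)=4835271870, p(130)=5371315400, p(131)=5964539504.
Final step: p(132) = p(131) + p(130) - p(127) - p(125) + p(120) + p(117) - p(110) - p(106) + p(97) + p(92) - p(81) - p(75) + p(62) + p(55) - p(40) - p(32) + p(15) + p(6)
= 5964539504 + 5371315400 - 3913864295 - 3163127352 + 1844349560 + 1327710076 - 607163746 - 384276336 + 133230930 + 72533807 - 18004327 - 8118264 + 1300156 + 451276 - 37338 - 8349 + 176 + 11
= 6620830889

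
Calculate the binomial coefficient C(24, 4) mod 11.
0

Using Lucas' theorem:
Write n=24 and k=4 in base 11:
n in base 11: [2, 2]
k in base 11: [0, 4]
C(24,4) mod 11 = ∏ C(n_i, k_i) mod 11
Digit binomials (mod 11): C(2,0) = 1; C(2,4) = 0 (k_i > n_i)
Product: 1 × 0 = 0 ≡ 0 (mod 11)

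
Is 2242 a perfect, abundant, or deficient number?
deficient

Proper divisors of 2242: sum = 1 + 2 + 19 + 38 + 59 + 118 + 1121 = 1358
Since 1358 < 2242, 2242 is deficient.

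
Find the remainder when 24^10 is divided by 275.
1

Repeated squaring. Binary of 10 = 1010.
24^1 ≡ 24 (mod 275); 24^2 ≡ 26 (mod 275); 24^4 ≡ 126 (mod 275); 24^8 ≡ 201 (mod 275)
24^10 = 24^2 × 24^8 ≡ 1 (mod 275)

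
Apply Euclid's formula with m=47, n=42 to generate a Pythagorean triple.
(445, 3948, 3973)

Euclid's formula: a = m² - n², b = 2mn, c = m² + n²
m = 47, n = 42
a = 47² - 42² = 2209 - 1764 = 445
b = 2 × 47 × 42 = 3948
c = 47² + 42² = 2209 + 1764 = 3973
Verification: 445² + 3948² = 198025 + 15586704 = 15784729 = 3973² ✓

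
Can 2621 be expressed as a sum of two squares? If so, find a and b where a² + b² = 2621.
11² + 50² (a=11, b=50)

Factorization: 2621 = 2621
By Fermat: n is sum of two squares iff every prime p ≡ 3 (mod 4) appears to even power.
All primes ≡ 3 (mod 4) appear to even power.
Search a = 0, 1, 2, … for 2621 - a² a perfect square: first hit at a = 11: 2621 - 121 = 2500 = 50².
2621 = 11² + 50² = 121 + 2500 ✓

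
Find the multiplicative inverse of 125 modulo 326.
193

gcd(125, 326) = 1, so the inverse exists.
Extended Euclidean algorithm on (326, 125):
326 = 2 × 125 + 76  ⟹  76 = (1)·326 + (-2)·125
125 = 1 × 76 + 49  ⟹  49 = (-1)·326 + (3)·125
76 = 1 × 49 + 27  ⟹  27 = (2)·326 + (-5)·125
49 = 1 × 27 + 22  ⟹  22 = (-3)·326 + (8)·125
27 = 1 × 22 + 5  ⟹  5 = (5)·326 + (-13)·125
22 = 4 × 5 + 2  ⟹  2 = (-23)·326 + (60)·125
5 = 2 × 2 + 1  ⟹  1 = (51)·326 + (-133)·125
So (-133)·125 ≡ 1 (mod 326), i.e. 125^(-1) ≡ -133 ≡ 193 (mod 326).
Check: 125 × 193 = 24125 ≡ 1 (mod 326)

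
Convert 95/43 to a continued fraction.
[2; 4, 1, 3, 2]

Euclidean algorithm steps:
95 = 2 × 43 + 9
43 = 4 × 9 + 7
9 = 1 × 7 + 2
7 = 3 × 2 + 1
2 = 2 × 1 + 0
Continued fraction: [2; 4, 1, 3, 2]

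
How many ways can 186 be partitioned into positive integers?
1171432692373

p(n) counts ways to write n as a sum of positive integers (order ignored).
Euler's pentagonal recurrence: p(k) = p(k-1) + p(k-2) - p(k-5) - p(k-7) + p(k-12) + p(k-15) - ... (offsets j(3j∓1)/2, signs ++--, p(0)=1, p(<0)=0).
DP table for k = 0..185: p(0)=1, p(1)=1, p(2)=2, p(3)=3, p(4)=5, p(5)=7, p(6)=11, p(7)=15, p(8)=22, p(9)=30, p(10)=42, p(11)=56, p(12)=77, p(13)=101, p(14)=135, p(15)=176, p(16)=231, p(17)=297, p(18)=385, p(19)=490, p(20)=627, p(21)=792, p(22)=1002, p(23)=1255, p(24)=1575, p(25)=1958, p(26)=2436, p(27)=3010, p(28)=3718, p(29)=4565, p(30)=5604, p(31)=6842, p(32)=8349, p(33)=10143, p(34)=12310, p(35)=14883, p(36)=17977, p(37)=21637, p(38)=26015, p(39)=31185, p(40)=37338, p(41)=44583, p(42)=53174, p(43)=63261, p(44)=75175, p(45)=89134, p(46)=105558, p(47)=124754, p(48)=147273, p(49)=173525, p(50)=204226, p(51)=239943, p(52)=281589, p(53)=329931, p(54)=386155, p(55)=451276, p(56)=526823, p(57)=614154, p(58)=715220, p(59)=831820, p(60)=966467, p(61)=1121505, p(62)=1300156, p(63)=1505499, p(64)=1741630, p(65)=2012558, p(66)=2323520, p(67)=2679689, p(68)=3087735, p(69)=3554345, p(70)=4087968, p(71)=4697205, p(72)=5392783, p(73)=6185689, p(74)=7089500, p(75)=8118264, p(76)=9289091, p(77)=10619863, p(78)=12132164, p(79)=13848650, p(80)=15796476, p(81)=18004327, p(82)=20506255, p(83)=23338469, p(84)=26543660, p(85)=30167357, p(86)=34262962, p(87)=38887673, p(88)=44108109, p(89)=49995925, p(90)=56634173, p(91)=64112359, p(92)=72533807, p(93)=82010177, p(94)=92669720, p(95)=104651419, p(96)=118114304, p(97)=133230930, p(98)=150198136, p(99)=169229875, p(100)=190569292, p(101)=214481126, p(102)=241265379, p(103)=271248950, p(104)=304801365, p(105)=342325709, p(106)=384276336, p(107)=431149389, p(108)=483502844, p(109)=541946240, p(110)=607163746, p(111)=679903203, p(112)=761002156, p(113)=851376628, p(114)=952050665, p(115)=1064144451, p(116)=1188908248, p(117)=1327710076, p(118)=1482074143, p(119)=1653668665, p(120)=1844349560, p(121)=2056148051, p(122)=2291320912, p(123)=2552338241, p(124)=2841940500, p(125)=3163127352, p(126)=3519222692, p(127)=3913864295, p(128)=4351078600, p(129)=4835271870, p(130)=5371315400, p(131)=5964539504, p(132)=6620830889, p(133)=7346629512, p(134)=8149040695, p(135)=9035836076, p(136)=10015581680, p(137)=11097645016, p(138)=12292341831, p(139)=13610949895, p(140)=15065878135, p(141)=16670689208, p(142)=18440293320, p(143)=20390982757, p(144)=22540654445, p(145)=24908858009, p(146)=27517052599, p(147)=30388671978, p(148)=33549419497, p(149)=37027355200, p(150)=40853235313, p(151)=45060624582, p(152)=49686288421, p(153)=54770336324, p(154)=60356673280, p(155)=66493182097, p(156)=73232243759, p(157)=80630964769, p(158)=88751778802, p(159)=97662728555, p(160)=107438159466, p(161)=118159068427, p(162)=129913904637, p(163)=142798995930, p(164)=156919475295, p(165)=172389800255, p(166)=189334822579, p(167)=207890420102, p(168)=228204732751, p(169)=250438925115, p(170)=274768617130, p(171)=301384802048, p(172)=330495499613, p(173)=362326859895, p(174)=397125074750, p(175)=435157697830, p(176)=476715857290, p(177)=522115831195, p(178)=571701605655, p(179)=625846753120, p(180)=684957390936, p(181)=749474411781, p(182)=819876908323, p(183)=896684817527, p(184)=980462880430, p(185)=1071823774337.
Final step: p(186) = p(185) + p(184) - p(181) - p(179) + p(174) + p(171) - p(164) - p(160) + p(151) + p(146) - p(135) - p(129) + p(116) + p(109) - p(94) - p(86) + p(69) + p(60) - p(41) - p(31) + p(10)
= 1071823774337 + 980462880430 - 749474411781 - 625846753120 + 397125074750 + 301384802048 - 156919475295 - 107438159466 + 45060624582 + 27517052599 - 9035836076 - 4835271870 + 1188908248 + 541946240 - 92669720 - 34262962 + 3554345 + 966467 - 44583 - 6842 + 42
= 1171432692373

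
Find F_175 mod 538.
119

Matrix identity: Q^n = [[F_(n+1), F_n], [F_n, F_(n-1)]] with Q = [[1,1],[1,0]].
n = 175 = 10101111₂. Square-and-multiply, entries mod 538:
Q^1 = [[1,1],[1,0]]
Q^2 = (Q^1)² = [[2,1],[1,1]]
Q^5 = (Q^2)²·Q = [[8,5],[5,3]]
Q^10 = (Q^5)² = [[89,55],[55,34]]
Q^21 = (Q^10)²·Q = [[495,186],[186,309]]
Q^43 = (Q^21)²·Q = [[379,399],[399,518]]
Q^87 = (Q^43)²·Q = [[81,486],[486,133]]
Q^175 = (Q^87)²·Q = [[289,119],[119,170]]
F_175 mod 538 = Q^175[0][1] = 119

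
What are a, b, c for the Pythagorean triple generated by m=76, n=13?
(5607, 1976, 5945)

Euclid's formula: a = m² - n², b = 2mn, c = m² + n²
m = 76, n = 13
a = 76² - 13² = 5776 - 169 = 5607
b = 2 × 76 × 13 = 1976
c = 76² + 13² = 5776 + 169 = 5945
Verification: 5607² + 1976² = 31438449 + 3904576 = 35343025 = 5945² ✓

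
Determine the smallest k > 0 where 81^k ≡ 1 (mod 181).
45

181 is prime, so ord(81) divides φ(181) = 180.
Divisors of 180: 1, 2, 3, 4, 5, 6, 9, 10, 12, 15, 18, 20, 30, 36, 45, 60, 90, 180.
Repeated squaring: 81^1 ≡ 81, 81^2 ≡ 45, 81^4 ≡ 34, 81^8 ≡ 70, 81^16 ≡ 13, 81^32 ≡ 169, 81^64 ≡ 144, 81^128 ≡ 102 (mod 181).
Test 81^d mod 181 for each divisor d in increasing order:
81^1 ≡ 81
81^2 ≡ 45
81^3 = 81^2·81^1 ≡ 25
81^4 ≡ 34
81^5 = 81^4·81^1 ≡ 39
81^6 = 81^4·81^2 ≡ 82
81^9 = 81^8·81^1 ≡ 59
81^10 = 81^8·81^2 ≡ 73
81^12 = 81^8·81^4 ≡ 27
81^15 = 81^8·81^4·81^2·81^1 ≡ 132
81^18 = 81^16·81^2 ≡ 42
81^20 = 81^16·81^4 ≡ 80
81^30 = 81^16·81^8·81^4·81^2 ≡ 48
81^36 = 81^32·81^4 ≡ 135
81^45 = 81^32·81^8·81^4·81^1 ≡ 1  ← first divisor giving 1
The order is 45.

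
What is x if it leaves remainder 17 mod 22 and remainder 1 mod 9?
127

Using Chinese Remainder Theorem:
M = 22 × 9 = 198
M1 = 9, M2 = 22
y1 = 9^(-1) mod 22 = 5
y2 = 22^(-1) mod 9 = 7
x = (17×9×5 + 1×22×7) mod 198 = 127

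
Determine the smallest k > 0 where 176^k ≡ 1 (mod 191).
190

191 is prime, so ord(176) divides φ(191) = 190.
Divisors of 190: 1, 2, 5, 10, 19, 38, 95, 190.
Repeated squaring: 176^1 ≡ 176, 176^2 ≡ 34, 176^4 ≡ 10, 176^8 ≡ 100, 176^16 ≡ 68, 176^32 ≡ 40, 176^64 ≡ 72, 176^128 ≡ 27 (mod 191).
Test 176^d mod 191 for each divisor d in increasing order:
176^1 ≡ 176
176^2 ≡ 34
176^5 = 176^4·176^1 ≡ 41
176^10 = 176^8·176^2 ≡ 153
176^19 = 176^16·176^2·176^1 ≡ 82
176^38 = 176^32·176^4·176^2 ≡ 39
176^95 = 176^64·176^16·176^8·176^4·176^2·176^1 ≡ 190
176^190 = 176^128·176^32·176^16·176^8·176^4·176^2 ≡ 1  ← first divisor giving 1
The order is 190.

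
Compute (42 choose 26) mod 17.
0

Using Lucas' theorem:
Write n=42 and k=26 in base 17:
n in base 17: [2, 8]
k in base 17: [1, 9]
C(42,26) mod 17 = ∏ C(n_i, k_i) mod 17
Digit binomials (mod 17): C(2,1) = 2; C(8,9) = 0 (k_i > n_i)
Product: 2 × 0 = 0 ≡ 0 (mod 17)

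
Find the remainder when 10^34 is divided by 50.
0

Repeated squaring. Binary of 34 = 100010.
10^1 ≡ 10 (mod 50); 10^2 ≡ 0 (mod 50); 10^4 ≡ 0 (mod 50); 10^8 ≡ 0 (mod 50); 10^16 ≡ 0 (mod 50); 10^32 ≡ 0 (mod 50)
10^34 = 10^2 × 10^32 ≡ 0 (mod 50)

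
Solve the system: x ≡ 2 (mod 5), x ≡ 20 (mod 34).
122

Using Chinese Remainder Theorem:
M = 5 × 34 = 170
M1 = 34, M2 = 5
y1 = 34^(-1) mod 5 = 4
y2 = 5^(-1) mod 34 = 7
x = (2×34×4 + 20×5×7) mod 170 = 122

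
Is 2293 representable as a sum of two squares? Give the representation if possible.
23² + 42² (a=23, b=42)

Factorization: 2293 = 2293
By Fermat: n is sum of two squares iff every prime p ≡ 3 (mod 4) appears to even power.
All primes ≡ 3 (mod 4) appear to even power.
Search a = 0, 1, 2, … for 2293 - a² a perfect square: first hit at a = 23: 2293 - 529 = 1764 = 42².
2293 = 23² + 42² = 529 + 1764 ✓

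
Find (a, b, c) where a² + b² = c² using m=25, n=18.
(301, 900, 949)

Euclid's formula: a = m² - n², b = 2mn, c = m² + n²
m = 25, n = 18
a = 25² - 18² = 625 - 324 = 301
b = 2 × 25 × 18 = 900
c = 25² + 18² = 625 + 324 = 949
Verification: 301² + 900² = 90601 + 810000 = 900601 = 949² ✓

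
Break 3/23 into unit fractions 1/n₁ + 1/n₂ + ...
1/8 + 1/184

Greedy algorithm:
3/23: ceiling(23/3) = 8, use 1/8
1/184: ceiling(184/1) = 184, use 1/184
Result: 3/23 = 1/8 + 1/184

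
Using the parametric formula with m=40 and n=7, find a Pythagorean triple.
(1551, 560, 1649)

Euclid's formula: a = m² - n², b = 2mn, c = m² + n²
m = 40, n = 7
a = 40² - 7² = 1600 - 49 = 1551
b = 2 × 40 × 7 = 560
c = 40² + 7² = 1600 + 49 = 1649
Verification: 1551² + 560² = 2405601 + 313600 = 2719201 = 1649² ✓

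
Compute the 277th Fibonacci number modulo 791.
250

Matrix identity: Q^n = [[F_(n+1), F_n], [F_n, F_(n-1)]] with Q = [[1,1],[1,0]].
n = 277 = 100010101₂. Square-and-multiply, entries mod 791:
Q^1 = [[1,1],[1,0]]
Q^2 = (Q^1)² = [[2,1],[1,1]]
Q^4 = (Q^2)² = [[5,3],[3,2]]
Q^8 = (Q^4)² = [[34,21],[21,13]]
Q^17 = (Q^8)²·Q = [[211,15],[15,196]]
Q^34 = (Q^17)² = [[450,568],[568,673]]
Q^69 = (Q^34)²·Q = [[218,691],[691,318]]
Q^138 = (Q^69)² = [[572,188],[188,384]]
Q^277 = (Q^138)²·Q = [[421,250],[250,171]]
F_277 mod 791 = Q^277[0][1] = 250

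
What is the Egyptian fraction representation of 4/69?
1/18 + 1/414

Greedy algorithm:
4/69: ceiling(69/4) = 18, use 1/18
1/414: ceiling(414/1) = 414, use 1/414
Result: 4/69 = 1/18 + 1/414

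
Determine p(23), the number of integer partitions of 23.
1255

p(n) counts ways to write n as a sum of positive integers (order ignored).
Euler's pentagonal recurrence: p(k) = p(k-1) + p(k-2) - p(k-5) - p(k-7) + p(k-12) + p(k-15) - ... (offsets j(3j∓1)/2, signs ++--, p(0)=1, p(<0)=0).
DP table for k = 0..22: p(0)=1, p(1)=1, p(2)=2, p(3)=3, p(4)=5, p(5)=7, p(6)=11, p(7)=15, p(8)=22, p(9)=30, p(10)=42, p(11)=56, p(12)=77, p(13)=101, p(14)=135, p(15)=176, p(16)=231, p(17)=297, p(18)=385, p(19)=490, p(20)=627, p(21)=792, p(22)=1002.
Final step: p(23) = p(22) + p(21) - p(18) - p(16) + p(11) + p(8) - p(1)
= 1002 + 792 - 385 - 231 + 56 + 22 - 1
= 1255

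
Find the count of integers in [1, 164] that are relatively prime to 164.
80

164 = 2^2 × 41
φ(n) = n × ∏(1 - 1/p) for each prime p dividing n
φ(164) = 164 × (1 - 1/2) × (1 - 1/41) = 80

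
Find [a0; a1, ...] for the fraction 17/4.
[4; 4]

Euclidean algorithm steps:
17 = 4 × 4 + 1
4 = 4 × 1 + 0
Continued fraction: [4; 4]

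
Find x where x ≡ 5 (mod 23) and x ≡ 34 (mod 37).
626

Using Chinese Remainder Theorem:
M = 23 × 37 = 851
M1 = 37, M2 = 23
y1 = 37^(-1) mod 23 = 5
y2 = 23^(-1) mod 37 = 29
x = (5×37×5 + 34×23×29) mod 851 = 626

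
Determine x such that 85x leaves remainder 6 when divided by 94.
x ≡ 62 (mod 94)

gcd(85, 94) = 1, which divides 6, so solutions exist.
Find 85^(-1) mod 94 by the extended Euclidean algorithm:
94 = 1 × 85 + 9  ⟹  9 = (1)·94 + (-1)·85
85 = 9 × 9 + 4  ⟹  4 = (-9)·94 + (10)·85
9 = 2 × 4 + 1  ⟹  1 = (19)·94 + (-21)·85
So (-21)·85 ≡ 1 (mod 94), i.e. 85^(-1) ≡ -21 ≡ 73 (mod 94).
x ≡ 73 × 6 = 438 ≡ 62 (mod 94).
Check: 85 × 62 = 5270 ≡ 6 (mod 94).
Unique solution: x ≡ 62 (mod 94)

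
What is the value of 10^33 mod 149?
50

Repeated squaring. Binary of 33 = 100001.
10^1 ≡ 10 (mod 149); 10^2 ≡ 100 (mod 149); 10^4 ≡ 17 (mod 149); 10^8 ≡ 140 (mod 149); 10^16 ≡ 81 (mod 149); 10^32 ≡ 5 (mod 149)
10^33 = 10^1 × 10^32 ≡ 50 (mod 149)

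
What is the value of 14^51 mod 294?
98

Repeated squaring. Binary of 51 = 110011.
14^1 ≡ 14 (mod 294); 14^2 ≡ 196 (mod 294); 14^4 ≡ 196 (mod 294); 14^8 ≡ 196 (mod 294); 14^16 ≡ 196 (mod 294); 14^32 ≡ 196 (mod 294)
14^51 = 14^1 × 14^2 × 14^16 × 14^32 ≡ 98 (mod 294)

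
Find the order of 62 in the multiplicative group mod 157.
156

157 is prime, so ord(62) divides φ(157) = 156.
Divisors of 156: 1, 2, 3, 4, 6, 12, 13, 26, 39, 52, 78, 156.
Repeated squaring: 62^1 ≡ 62, 62^2 ≡ 76, 62^4 ≡ 124, 62^8 ≡ 147, 62^16 ≡ 100, 62^32 ≡ 109, 62^64 ≡ 106, 62^128 ≡ 89 (mod 157).
Test 62^d mod 157 for each divisor d in increasing order:
62^1 ≡ 62
62^2 ≡ 76
62^3 = 62^2·62^1 ≡ 2
62^4 ≡ 124
62^6 = 62^4·62^2 ≡ 4
62^12 = 62^8·62^4 ≡ 16
62^13 = 62^8·62^4·62^1 ≡ 50
62^26 = 62^16·62^8·62^2 ≡ 145
62^39 = 62^32·62^4·62^2·62^1 ≡ 28
62^52 = 62^32·62^16·62^4 ≡ 144
62^78 = 62^64·62^8·62^4·62^2 ≡ 156
62^156 = 62^128·62^16·62^8·62^4 ≡ 1  ← first divisor giving 1
The order is 156.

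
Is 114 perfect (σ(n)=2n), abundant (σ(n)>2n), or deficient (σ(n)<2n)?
abundant

Proper divisors of 114: sum = 1 + 2 + 3 + 6 + 19 + 38 + 57 = 126
Since 126 > 114, 114 is abundant.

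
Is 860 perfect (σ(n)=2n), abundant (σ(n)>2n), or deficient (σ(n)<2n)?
abundant

Proper divisors of 860: sum = 1 + 2 + 4 + 5 + 10 + 20 + 43 + 86 + 172 + 215 + 430 = 988
Since 988 > 860, 860 is abundant.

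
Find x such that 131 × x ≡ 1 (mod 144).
11

gcd(131, 144) = 1, so the inverse exists.
Extended Euclidean algorithm on (144, 131):
144 = 1 × 131 + 13  ⟹  13 = (1)·144 + (-1)·131
131 = 10 × 13 + 1  ⟹  1 = (-10)·144 + (11)·131
So (11)·131 ≡ 1 (mod 144), i.e. 131^(-1) ≡ 11 (mod 144).
Check: 131 × 11 = 1441 ≡ 1 (mod 144)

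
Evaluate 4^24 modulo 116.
52

Repeated squaring. Binary of 24 = 11000.
4^1 ≡ 4 (mod 116); 4^2 ≡ 16 (mod 116); 4^4 ≡ 24 (mod 116); 4^8 ≡ 112 (mod 116); 4^16 ≡ 16 (mod 116)
4^24 = 4^8 × 4^16 ≡ 52 (mod 116)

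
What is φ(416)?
192

416 = 2^5 × 13
φ(n) = n × ∏(1 - 1/p) for each prime p dividing n
φ(416) = 416 × (1 - 1/2) × (1 - 1/13) = 192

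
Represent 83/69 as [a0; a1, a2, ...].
[1; 4, 1, 13]

Euclidean algorithm steps:
83 = 1 × 69 + 14
69 = 4 × 14 + 13
14 = 1 × 13 + 1
13 = 13 × 1 + 0
Continued fraction: [1; 4, 1, 13]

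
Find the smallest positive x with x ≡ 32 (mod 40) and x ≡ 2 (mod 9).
272

Using Chinese Remainder Theorem:
M = 40 × 9 = 360
M1 = 9, M2 = 40
y1 = 9^(-1) mod 40 = 9
y2 = 40^(-1) mod 9 = 7
x = (32×9×9 + 2×40×7) mod 360 = 272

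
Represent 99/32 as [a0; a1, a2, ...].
[3; 10, 1, 2]

Euclidean algorithm steps:
99 = 3 × 32 + 3
32 = 10 × 3 + 2
3 = 1 × 2 + 1
2 = 2 × 1 + 0
Continued fraction: [3; 10, 1, 2]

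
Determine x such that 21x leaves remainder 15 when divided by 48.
x ≡ 3 (mod 16)

gcd(21, 48) = 3, which divides 15, so solutions exist.
Divide through by 3: 7x ≡ 5 (mod 16).
Find 7^(-1) mod 16 by the extended Euclidean algorithm:
16 = 2 × 7 + 2  ⟹  2 = (1)·16 + (-2)·7
7 = 3 × 2 + 1  ⟹  1 = (-3)·16 + (7)·7
So (7)·7 ≡ 1 (mod 16), i.e. 7^(-1) ≡ 7 (mod 16).
x ≡ 7 × 5 = 35 ≡ 3 (mod 16).
Check: 21 × 3 = 63 ≡ 15 (mod 48).
x ≡ 3 (mod 16), giving 3 solutions mod 48.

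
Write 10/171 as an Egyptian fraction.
1/18 + 1/342

Greedy algorithm:
10/171: ceiling(171/10) = 18, use 1/18
1/342: ceiling(342/1) = 342, use 1/342
Result: 10/171 = 1/18 + 1/342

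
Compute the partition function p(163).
142798995930

p(n) counts ways to write n as a sum of positive integers (order ignored).
Euler's pentagonal recurrence: p(k) = p(k-1) + p(k-2) - p(k-5) - p(k-7) + p(k-12) + p(k-15) - ... (offsets j(3j∓1)/2, signs ++--, p(0)=1, p(<0)=0).
DP table for k = 0..162: p(0)=1, p(1)=1, p(2)=2, p(3)=3, p(4)=5, p(5)=7, p(6)=11, p(7)=15, p(8)=22, p(9)=30, p(10)=42, p(11)=56, p(12)=77, p(13)=101, p(14)=135, p(15)=176, p(16)=231, p(17)=297, p(18)=385, p(19)=490, p(20)=627, p(21)=792, p(22)=1002, p(23)=1255, p(24)=1575, p(25)=1958, p(26)=2436, p(27)=3010, p(28)=3718, p(29)=4565, p(30)=5604, p(31)=6842, p(32)=8349, p(33)=10143, p(34)=12310, p(35)=14883, p(36)=17977, p(37)=21637, p(38)=26015, p(39)=31185, p(40)=37338, p(41)=44583, p(42)=53174, p(43)=63261, p(44)=75175, p(45)=89134, p(46)=105558, p(47)=124754, p(48)=147273, p(49)=173525, p(50)=204226, p(51)=239943, p(52)=281589, p(53)=329931, p(54)=386155, p(55)=451276, p(56)=526823, p(57)=614154, p(58)=715220, p(59)=831820, p(60)=966467, p(61)=1121505, p(62)=1300156, p(63)=1505499, p(64)=1741630, p(65)=2012558, p(66)=2323520, p(67)=2679689, p(68)=3087735, p(69)=3554345, p(70)=4087968, p(71)=4697205, p(72)=5392783, p(73)=6185689, p(74)=7089500, p(75)=8118264, p(76)=9289091, p(77)=10619863, p(78)=12132164, p(79)=13848650, p(80)=15796476, p(81)=18004327, p(82)=20506255, p(83)=23338469, p(84)=26543660, p(85)=30167357, p(86)=34262962, p(87)=38887673, p(88)=44108109, p(89)=49995925, p(90)=56634173, p(91)=64112359, p(92)=72533807, p(93)=82010177, p(94)=92669720, p(95)=104651419, p(96)=118114304, p(97)=133230930, p(98)=150198136, p(99)=169229875, p(100)=190569292, p(101)=214481126, p(102)=241265379, p(103)=271248950, p(104)=304801365, p(105)=342325709, p(106)=384276336, p(107)=431149389, p(108)=483502844, p(109)=541946240, p(110)=607163746, p(111)=679903203, p(112)=761002156, p(113)=851376628, p(114)=952050665, p(115)=1064144451, p(116)=1188908248, p(117)=1327710076, p(118)=1482074143, p(119)=1653668665, p(120)=1844349560, p(121)=2056148051, p(122)=2291320912, p(123)=2552338241, p(124)=2841940500, p(125)=3163127352, p(126)=3519222692, p(127)=3913864295, p(128)=4351078600, p(129)=4835271870, p(130)=5371315400, p(131)=5964539504, p(132)=6620830889, p(133)=7346629512, p(134)=8149040695, p(135)=9035836076, p(136)=10015581680, p(137)=11097645016, p(138)=12292341831, p(139)=13610949895, p(140)=15065878135, p(141)=16670689208, p(142)=18440293320, p(143)=20390982757, p(144)=22540654445, p(145)=24908858009, p(146)=27517052599, p(147)=30388671978, p(148)=33549419497, p(149)=37027355200, p(150)=40853235313, p(151)=45060624582, p(152)=49686288421, p(153)=54770336324, p(154)=60356673280, p(155)=66493182097, p(156)=73232243759, p(157)=80630964769, p(158)=88751778802, p(159)=97662728555, p(160)=107438159466, p(161)=118159068427, p(162)=129913904637.
Final step: p(163) = p(162) + p(161) - p(158) - p(156) + p(151) + p(148) - p(141) - p(137) + p(128) + p(123) - p(112) - p(106) + p(93) + p(86) - p(71) - p(63) + p(46) + p(37) - p(18) - p(8)
= 129913904637 + 118159068427 - 88751778802 - 73232243759 + 45060624582 + 33549419497 - 16670689208 - 11097645016 + 4351078600 + 2552338241 - 761002156 - 384276336 + 82010177 + 34262962 - 4697205 - 1505499 + 105558 + 21637 - 385 - 22
= 142798995930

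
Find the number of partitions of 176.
476715857290

p(n) counts ways to write n as a sum of positive integers (order ignored).
Euler's pentagonal recurrence: p(k) = p(k-1) + p(k-2) - p(k-5) - p(k-7) + p(k-12) + p(k-15) - ... (offsets j(3j∓1)/2, signs ++--, p(0)=1, p(<0)=0).
DP table for k = 0..175: p(0)=1, p(1)=1, p(2)=2, p(3)=3, p(4)=5, p(5)=7, p(6)=11, p(7)=15, p(8)=22, p(9)=30, p(10)=42, p(11)=56, p(12)=77, p(13)=101, p(14)=135, p(15)=176, p(16)=231, p(17)=297, p(18)=385, p(19)=490, p(20)=627, p(21)=792, p(22)=1002, p(23)=1255, p(24)=1575, p(25)=1958, p(26)=2436, p(27)=3010, p(28)=3718, p(29)=4565, p(30)=5604, p(31)=6842, p(32)=8349, p(33)=10143, p(34)=12310, p(35)=14883, p(36)=17977, p(37)=21637, p(38)=26015, p(39)=31185, p(40)=37338, p(41)=44583, p(42)=53174, p(43)=63261, p(44)=75175, p(45)=89134, p(46)=105558, p(47)=124754, p(48)=147273, p(49)=173525, p(50)=204226, p(51)=239943, p(52)=281589, p(53)=329931, p(54)=386155, p(55)=451276, p(56)=526823, p(57)=614154, p(58)=715220, p(59)=831820, p(60)=966467, p(61)=1121505, p(62)=1300156, p(63)=1505499, p(64)=1741630, p(65)=2012558, p(66)=2323520, p(67)=2679689, p(68)=3087735, p(69)=3554345, p(70)=4087968, p(71)=4697205, p(72)=5392783, p(73)=6185689, p(74)=7089500, p(75)=8118264, p(76)=9289091, p(77)=10619863, p(78)=12132164, p(79)=13848650, p(80)=15796476, p(81)=18004327, p(82)=20506255, p(83)=23338469, p(84)=26543660, p(85)=30167357, p(86)=34262962, p(87)=38887673, p(88)=44108109, p(89)=49995925, p(90)=56634173, p(91)=64112359, p(92)=72533807, p(93)=82010177, p(94)=92669720, p(95)=104651419, p(96)=118114304, p(97)=133230930, p(98)=150198136, p(99)=169229875, p(100)=190569292, p(101)=214481126, p(102)=241265379, p(103)=271248950, p(104)=304801365, p(105)=342325709, p(106)=384276336, p(107)=431149389, p(108)=483502844, p(109)=541946240, p(110)=607163746, p(111)=679903203, p(112)=761002156, p(113)=851376628, p(114)=952050665, p(115)=1064144451, p(116)=1188908248, p(117)=1327710076, p(118)=1482074143, p(119)=1653668665, p(120)=1844349560, p(121)=2056148051, p(122)=2291320912, p(123)=2552338241, p(124)=2841940500, p(125)=3163127352, p(126)=3519222692, p(127)=3913864295, p(128)=4351078600, p(129)=4835271870, p(130)=5371315400, p(131)=5964539504, p(132)=6620830889, p(133)=7346629512, p(134)=8149040695, p(135)=9035836076, p(136)=10015581680, p(137)=11097645016, p(138)=12292341831, p(139)=13610949895, p(140)=15065878135, p(141)=16670689208, p(142)=18440293320, p(143)=20390982757, p(144)=22540654445, p(145)=24908858009, p(146)=27517052599, p(147)=30388671978, p(148)=33549419497, p(149)=37027355200, p(150)=40853235313, p(151)=45060624582, p(152)=49686288421, p(153)=54770336324, p(154)=60356673280, p(155)=66493182097, p(156)=73232243759, p(157)=80630964769, p(158)=88751778802, p(159)=97662728555, p(160)=107438159466, p(161)=118159068427, p(162)=129913904637, p(163)=142798995930, p(164)=156919475295, p(165)=172389800255, p(166)=189334822579, p(167)=207890420102, p(168)=228204732751, p(169)=250438925115, p(170)=274768617130, p(171)=301384802048, p(172)=330495499613, p(173)=362326859895, p(174)=397125074750, p(175)=435157697830.
Final step: p(176) = p(175) + p(174) - p(171) - p(169) + p(164) + p(161) - p(154) - p(150) + p(141) + p(136) - p(125) - p(119) + p(106) + p(99) - p(84) - p(76) + p(59) + p(50) - p(31) - p(21) + p(0)
= 435157697830 + 397125074750 - 301384802048 - 250438925115 + 156919475295 + 118159068427 - 60356673280 - 40853235313 + 16670689208 + 10015581680 - 3163127352 - 1653668665 + 384276336 + 169229875 - 26543660 - 9289091 + 831820 + 204226 - 6842 - 792 + 1
= 476715857290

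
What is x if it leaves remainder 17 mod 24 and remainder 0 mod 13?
65

Using Chinese Remainder Theorem:
M = 24 × 13 = 312
M1 = 13, M2 = 24
y1 = 13^(-1) mod 24 = 13
y2 = 24^(-1) mod 13 = 6
x = (17×13×13 + 0×24×6) mod 312 = 65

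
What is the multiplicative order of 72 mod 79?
39

79 is prime, so ord(72) divides φ(79) = 78.
Divisors of 78: 1, 2, 3, 6, 13, 26, 39, 78.
Repeated squaring: 72^1 ≡ 72, 72^2 ≡ 49, 72^4 ≡ 31, 72^8 ≡ 13, 72^16 ≡ 11, 72^32 ≡ 42, 72^64 ≡ 26 (mod 79).
Test 72^d mod 79 for each divisor d in increasing order:
72^1 ≡ 72
72^2 ≡ 49
72^3 = 72^2·72^1 ≡ 52
72^6 = 72^4·72^2 ≡ 18
72^13 = 72^8·72^4·72^1 ≡ 23
72^26 = 72^16·72^8·72^2 ≡ 55
72^39 = 72^32·72^4·72^2·72^1 ≡ 1  ← first divisor giving 1
The order is 39.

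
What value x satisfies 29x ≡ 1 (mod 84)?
29

gcd(29, 84) = 1, so the inverse exists.
Extended Euclidean algorithm on (84, 29):
84 = 2 × 29 + 26  ⟹  26 = (1)·84 + (-2)·29
29 = 1 × 26 + 3  ⟹  3 = (-1)·84 + (3)·29
26 = 8 × 3 + 2  ⟹  2 = (9)·84 + (-26)·29
3 = 1 × 2 + 1  ⟹  1 = (-10)·84 + (29)·29
So (29)·29 ≡ 1 (mod 84), i.e. 29^(-1) ≡ 29 (mod 84).
Check: 29 × 29 = 841 ≡ 1 (mod 84)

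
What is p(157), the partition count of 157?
80630964769

p(n) counts ways to write n as a sum of positive integers (order ignored).
Euler's pentagonal recurrence: p(k) = p(k-1) + p(k-2) - p(k-5) - p(k-7) + p(k-12) + p(k-15) - ... (offsets j(3j∓1)/2, signs ++--, p(0)=1, p(<0)=0).
DP table for k = 0..156: p(0)=1, p(1)=1, p(2)=2, p(3)=3, p(4)=5, p(5)=7, p(6)=11, p(7)=15, p(8)=22, p(9)=30, p(10)=42, p(11)=56, p(12)=77, p(13)=101, p(14)=135, p(15)=176, p(16)=231, p(17)=297, p(18)=385, p(19)=490, p(20)=627, p(21)=792, p(22)=1002, p(23)=1255, p(24)=1575, p(25)=1958, p(26)=2436, p(27)=3010, p(28)=3718, p(29)=4565, p(30)=5604, p(31)=6842, p(32)=8349, p(33)=10143, p(34)=12310, p(35)=14883, p(36)=17977, p(37)=21637, p(38)=26015, p(39)=31185, p(40)=37338, p(41)=44583, p(42)=53174, p(43)=63261, p(44)=75175, p(45)=89134, p(46)=105558, p(47)=124754, p(48)=147273, p(49)=173525, p(50)=204226, p(51)=239943, p(52)=281589, p(53)=329931, p(54)=386155, p(55)=451276, p(56)=526823, p(57)=614154, p(58)=715220, p(59)=831820, p(60)=966467, p(61)=1121505, p(62)=1300156, p(63)=1505499, p(64)=1741630, p(65)=2012558, p(66)=2323520, p(67)=2679689, p(68)=3087735, p(69)=3554345, p(70)=4087968, p(71)=4697205, p(72)=5392783, p(73)=6185689, p(74)=7089500, p(75)=8118264, p(76)=9289091, p(77)=10619863, p(78)=12132164, p(79)=13848650, p(80)=15796476, p(81)=18004327, p(82)=20506255, p(83)=23338469, p(84)=26543660, p(85)=30167357, p(86)=34262962, p(87)=38887673, p(88)=44108109, p(89)=49995925, p(90)=56634173, p(91)=64112359, p(92)=72533807, p(93)=82010177, p(94)=92669720, p(95)=104651419, p(96)=118114304, p(97)=133230930, p(98)=150198136, p(99)=169229875, p(100)=190569292, p(101)=214481126, p(102)=241265379, p(103)=271248950, p(104)=304801365, p(105)=342325709, p(106)=384276336, p(107)=431149389, p(108)=483502844, p(109)=541946240, p(110)=607163746, p(111)=679903203, p(112)=761002156, p(113)=851376628, p(114)=952050665, p(115)=1064144451, p(116)=1188908248, p(117)=1327710076, p(118)=1482074143, p(119)=1653668665, p(120)=1844349560, p(121)=2056148051, p(122)=2291320912, p(123)=2552338241, p(124)=2841940500, p(125)=3163127352, p(126)=3519222692, p(127)=3913864295, p(128)=4351078600, p(129)=4835271870, p(130)=5371315400, p(131)=5964539504, p(132)=6620830889, p(133)=7346629512, p(134)=8149040695, p(135)=9035836076, p(136)=10015581680, p(137)=11097645016, p(138)=12292341831, p(139)=13610949895, p(140)=15065878135, p(141)=16670689208, p(142)=18440293320, p(143)=20390982757, p(144)=22540654445, p(145)=24908858009, p(146)=27517052599, p(147)=30388671978, p(148)=33549419497, p(149)=37027355200, p(150)=40853235313, p(151)=45060624582, p(152)=49686288421, p(153)=54770336324, p(154)=60356673280, p(155)=66493182097, p(156)=73232243759.
Final step: p(157) = p(156) + p(155) - p(152) - p(150) + p(145) + p(142) - p(135) - p(131) + p(122) + p(117) - p(106) - p(100) + p(87) + p(80) - p(65) - p(57) + p(40) + p(31) - p(12) - p(2)
= 73232243759 + 66493182097 - 49686288421 - 40853235313 + 24908858009 + 18440293320 - 9035836076 - 5964539504 + 2291320912 + 1327710076 - 384276336 - 190569292 + 38887673 + 15796476 - 2012558 - 614154 + 37338 + 6842 - 77 - 2
= 80630964769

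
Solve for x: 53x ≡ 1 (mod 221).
196

gcd(53, 221) = 1, so the inverse exists.
Extended Euclidean algorithm on (221, 53):
221 = 4 × 53 + 9  ⟹  9 = (1)·221 + (-4)·53
53 = 5 × 9 + 8  ⟹  8 = (-5)·221 + (21)·53
9 = 1 × 8 + 1  ⟹  1 = (6)·221 + (-25)·53
So (-25)·53 ≡ 1 (mod 221), i.e. 53^(-1) ≡ -25 ≡ 196 (mod 221).
Check: 53 × 196 = 10388 ≡ 1 (mod 221)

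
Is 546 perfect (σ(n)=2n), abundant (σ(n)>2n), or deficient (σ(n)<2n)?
abundant

Proper divisors of 546: sum = 1 + 2 + 3 + 6 + 7 + 13 + 14 + 21 + 26 + 39 + 42 + 78 + 91 + 182 + 273 = 798
Since 798 > 546, 546 is abundant.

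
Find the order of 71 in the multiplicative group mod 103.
102

103 is prime, so ord(71) divides φ(103) = 102.
Divisors of 102: 1, 2, 3, 6, 17, 34, 51, 102.
Repeated squaring: 71^1 ≡ 71, 71^2 ≡ 97, 71^4 ≡ 36, 71^8 ≡ 60, 71^16 ≡ 98, 71^32 ≡ 25, 71^64 ≡ 7 (mod 103).
Test 71^d mod 103 for each divisor d in increasing order:
71^1 ≡ 71
71^2 ≡ 97
71^3 = 71^2·71^1 ≡ 89
71^6 = 71^4·71^2 ≡ 93
71^17 = 71^16·71^1 ≡ 57
71^34 = 71^32·71^2 ≡ 56
71^51 = 71^32·71^16·71^2·71^1 ≡ 102
71^102 = 71^64·71^32·71^4·71^2 ≡ 1  ← first divisor giving 1
The order is 102.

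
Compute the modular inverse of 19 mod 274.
101

gcd(19, 274) = 1, so the inverse exists.
Extended Euclidean algorithm on (274, 19):
274 = 14 × 19 + 8  ⟹  8 = (1)·274 + (-14)·19
19 = 2 × 8 + 3  ⟹  3 = (-2)·274 + (29)·19
8 = 2 × 3 + 2  ⟹  2 = (5)·274 + (-72)·19
3 = 1 × 2 + 1  ⟹  1 = (-7)·274 + (101)·19
So (101)·19 ≡ 1 (mod 274), i.e. 19^(-1) ≡ 101 (mod 274).
Check: 19 × 101 = 1919 ≡ 1 (mod 274)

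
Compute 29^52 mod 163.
90

Repeated squaring. Binary of 52 = 110100.
29^1 ≡ 29 (mod 163); 29^2 ≡ 26 (mod 163); 29^4 ≡ 24 (mod 163); 29^8 ≡ 87 (mod 163); 29^16 ≡ 71 (mod 163); 29^32 ≡ 151 (mod 163)
29^52 = 29^4 × 29^16 × 29^32 ≡ 90 (mod 163)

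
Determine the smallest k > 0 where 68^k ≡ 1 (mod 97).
96

97 is prime, so ord(68) divides φ(97) = 96.
Divisors of 96: 1, 2, 3, 4, 6, 8, 12, 16, 24, 32, 48, 96.
Repeated squaring: 68^1 ≡ 68, 68^2 ≡ 65, 68^4 ≡ 54, 68^8 ≡ 6, 68^16 ≡ 36, 68^32 ≡ 35, 68^64 ≡ 61 (mod 97).
Test 68^d mod 97 for each divisor d in increasing order:
68^1 ≡ 68
68^2 ≡ 65
68^3 = 68^2·68^1 ≡ 55
68^4 ≡ 54
68^6 = 68^4·68^2 ≡ 18
68^8 ≡ 6
68^12 = 68^8·68^4 ≡ 33
68^16 ≡ 36
68^24 = 68^16·68^8 ≡ 22
68^32 ≡ 35
68^48 = 68^32·68^16 ≡ 96
68^96 = 68^64·68^32 ≡ 1  ← first divisor giving 1
The order is 96.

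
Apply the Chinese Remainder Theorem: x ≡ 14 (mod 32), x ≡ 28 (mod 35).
238

Using Chinese Remainder Theorem:
M = 32 × 35 = 1120
M1 = 35, M2 = 32
y1 = 35^(-1) mod 32 = 11
y2 = 32^(-1) mod 35 = 23
x = (14×35×11 + 28×32×23) mod 1120 = 238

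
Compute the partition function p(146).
27517052599

p(n) counts ways to write n as a sum of positive integers (order ignored).
Euler's pentagonal recurrence: p(k) = p(k-1) + p(k-2) - p(k-5) - p(k-7) + p(k-12) + p(k-15) - ... (offsets j(3j∓1)/2, signs ++--, p(0)=1, p(<0)=0).
DP table for k = 0..145: p(0)=1, p(1)=1, p(2)=2, p(3)=3, p(4)=5, p(5)=7, p(6)=11, p(7)=15, p(8)=22, p(9)=30, p(10)=42, p(11)=56, p(12)=77, p(13)=101, p(14)=135, p(15)=176, p(16)=231, p(17)=297, p(18)=385, p(19)=490, p(20)=627, p(21)=792, p(22)=1002, p(23)=1255, p(24)=1575, p(25)=1958, p(26)=2436, p(27)=3010, p(28)=3718, p(29)=4565, p(30)=5604, p(31)=6842, p(32)=8349, p(33)=10143, p(34)=12310, p(35)=14883, p(36)=17977, p(37)=21637, p(38)=26015, p(39)=31185, p(40)=37338, p(41)=44583, p(42)=53174, p(43)=63261, p(44)=75175, p(45)=89134, p(46)=105558, p(47)=124754, p(48)=147273, p(49)=173525, p(50)=204226, p(51)=239943, p(52)=281589, p(53)=329931, p(54)=386155, p(55)=451276, p(56)=526823, p(57)=614154, p(58)=715220, p(59)=831820, p(60)=966467, p(61)=1121505, p(62)=1300156, p(63)=1505499, p(64)=1741630, p(65)=2012558, p(66)=2323520, p(67)=2679689, p(68)=3087735, p(69)=3554345, p(70)=4087968, p(71)=4697205, p(72)=5392783, p(73)=6185689, p(74)=7089500, p(75)=8118264, p(76)=9289091, p(77)=10619863, p(78)=12132164, p(79)=13848650, p(80)=15796476, p(81)=18004327, p(82)=20506255, p(83)=23338469, p(84)=26543660, p(85)=30167357, p(86)=34262962, p(87)=38887673, p(88)=44108109, p(89)=49995925, p(90)=56634173, p(91)=64112359, p(92)=72533807, p(93)=82010177, p(94)=92669720, p(95)=104651419, p(96)=118114304, p(97)=133230930, p(98)=150198136, p(99)=169229875, p(100)=190569292, p(101)=214481126, p(102)=241265379, p(103)=271248950, p(104)=304801365, p(105)=342325709, p(106)=384276336, p(107)=431149389, p(108)=483502844, p(109)=541946240, p(110)=607163746, p(111)=679903203, p(112)=761002156, p(113)=851376628, p(114)=952050665, p(115)=1064144451, p(116)=1188908248, p(117)=1327710076, p(118)=1482074143, p(119)=1653668665, p(120)=1844349560, p(121)=2056148051, p(122)=2291320912, p(123)=2552338241, p(124)=2841940500, p(125)=3163127352, p(126)=3519222692, p(127)=3913864295, p(128)=4351078600, p(129)=4835271870, p(130)=5371315400, p(131)=5964539504, p(132)=6620830889, p(133)=7346629512, p(134)=8149040695, p(135)=9035836076, p(136)=10015581680, p(137)=11097645016, p(138)=12292341831, p(139)=13610949895, p(140)=15065878135, p(141)=16670689208, p(142)=18440293320, p(143)=20390982757, p(144)=22540654445, p(145)=24908858009.
Final step: p(146) = p(145) + p(144) - p(141) - p(139) + p(134) + p(131) - p(124) - p(120) + p(111) + p(106) - p(95) - p(89) + p(76) + p(69) - p(54) - p(46) + p(29) + p(20) - p(1)
= 24908858009 + 22540654445 - 16670689208 - 13610949895 + 8149040695 + 5964539504 - 2841940500 - 1844349560 + 679903203 + 384276336 - 104651419 - 49995925 + 9289091 + 3554345 - 386155 - 105558 + 4565 + 627 - 1
= 27517052599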